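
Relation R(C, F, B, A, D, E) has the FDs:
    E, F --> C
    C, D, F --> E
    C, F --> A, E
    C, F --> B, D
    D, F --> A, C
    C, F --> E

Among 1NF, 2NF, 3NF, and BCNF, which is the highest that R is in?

Candidate keys: {C, F}, {D, F}, {E, F}. Prime attributes: {C, D, E, F}.
Every FD has a superkey on the left, so the relation is in BCNF.

BCNF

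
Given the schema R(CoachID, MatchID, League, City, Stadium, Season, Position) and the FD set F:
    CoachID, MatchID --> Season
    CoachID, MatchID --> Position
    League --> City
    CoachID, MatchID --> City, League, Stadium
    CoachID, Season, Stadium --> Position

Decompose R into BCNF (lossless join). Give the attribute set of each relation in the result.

{City, League}; {CoachID, League, MatchID, Season, Stadium}; {CoachID, Position, Season, Stadium}

Candidate key of the original relation: {CoachID, MatchID}.
Within {City, CoachID, League, MatchID, Position, Season, Stadium}: {League}⁺ ∩ {City, CoachID, League, MatchID, Position, Season, Stadium} = {City, League}, not the whole set, so League --> City violates BCNF; decompose into {City, League} and {CoachID, League, MatchID, Position, Season, Stadium}.
{City, League}: every determinant is a superkey — BCNF.
Within {CoachID, League, MatchID, Position, Season, Stadium}: {CoachID, Season, Stadium}⁺ ∩ {CoachID, League, MatchID, Position, Season, Stadium} = {CoachID, Position, Season, Stadium}, not the whole set, so CoachID, Season, Stadium --> Position violates BCNF; decompose into {CoachID, Position, Season, Stadium} and {CoachID, League, MatchID, Season, Stadium}.
{CoachID, Position, Season, Stadium}: every determinant is a superkey — BCNF.
{CoachID, League, MatchID, Season, Stadium}: every determinant is a superkey — BCNF.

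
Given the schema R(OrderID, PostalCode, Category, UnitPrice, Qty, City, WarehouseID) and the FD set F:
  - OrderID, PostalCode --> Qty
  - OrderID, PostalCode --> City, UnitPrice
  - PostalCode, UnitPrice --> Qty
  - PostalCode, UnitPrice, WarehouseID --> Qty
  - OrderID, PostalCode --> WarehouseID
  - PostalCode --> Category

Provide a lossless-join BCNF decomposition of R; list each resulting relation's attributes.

Candidate key of the original relation: {OrderID, PostalCode}.
In {Category, City, OrderID, PostalCode, Qty, UnitPrice, WarehouseID}, {PostalCode, UnitPrice} is not a superkey ({PostalCode, UnitPrice}⁺ restricted to this set is {Category, PostalCode, Qty, UnitPrice}), so split on PostalCode, UnitPrice --> Category, Qty into {Category, PostalCode, Qty, UnitPrice} and {City, OrderID, PostalCode, UnitPrice, WarehouseID}.
In {Category, PostalCode, Qty, UnitPrice}, {PostalCode} is not a superkey ({PostalCode}⁺ restricted to this set is {Category, PostalCode}), so split on PostalCode --> Category into {Category, PostalCode} and {PostalCode, Qty, UnitPrice}.
{Category, PostalCode}: every determinant is a superkey — BCNF.
{PostalCode, Qty, UnitPrice}: every determinant is a superkey — BCNF.
{City, OrderID, PostalCode, UnitPrice, WarehouseID}: every determinant is a superkey — BCNF.

{Category, PostalCode}; {City, OrderID, PostalCode, UnitPrice, WarehouseID}; {PostalCode, Qty, UnitPrice}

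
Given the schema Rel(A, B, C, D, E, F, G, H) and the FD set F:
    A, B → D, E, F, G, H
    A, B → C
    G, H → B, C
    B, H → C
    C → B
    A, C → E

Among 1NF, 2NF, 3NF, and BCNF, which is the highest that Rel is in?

3NF

Candidate keys: {A, B}, {A, C}, {A, G, H}. Prime attributes: {A, B, C, G, H}.
For G, H → B, C we have {G, H}⁺ = {B, C, G, H}; {G, H} is not a superkey, so BCNF fails.
But every attribute on its right side ({B, C}) is prime, and the same holds for every other non-superkey FD, so 3NF still holds.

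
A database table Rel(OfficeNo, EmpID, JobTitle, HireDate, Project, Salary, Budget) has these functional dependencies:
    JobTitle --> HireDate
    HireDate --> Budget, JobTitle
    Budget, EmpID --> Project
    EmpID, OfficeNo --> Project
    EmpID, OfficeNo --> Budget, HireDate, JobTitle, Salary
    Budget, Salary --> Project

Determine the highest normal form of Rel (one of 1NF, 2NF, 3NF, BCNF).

Candidate key: {EmpID, OfficeNo}. Prime attributes: {EmpID, OfficeNo}.
For JobTitle --> HireDate we have {JobTitle}⁺ = {Budget, HireDate, JobTitle}; {JobTitle} is not a superkey, so BCNF fails.
JobTitle --> HireDate has non-prime {HireDate} on the right and a non-superkey on the left, so 3NF fails.
No proper subset of a key has a non-prime attribute in its closure, so there is no partial dependency; 2NF holds.

2NF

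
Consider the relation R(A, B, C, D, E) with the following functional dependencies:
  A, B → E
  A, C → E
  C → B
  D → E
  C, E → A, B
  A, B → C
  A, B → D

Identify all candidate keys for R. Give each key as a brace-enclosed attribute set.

{A, B}, {A, C}, {C, D}, {C, E}

{A, B}⁺ = {A, B, C, D, E} — all of the relation — so {A, B} is a candidate key.
{A, C}⁺ = {A, B, C, D, E} — all of the relation — so {A, C} is a candidate key.
{C, D}⁺ = {A, B, C, D, E} — all of the relation — so {C, D} is a candidate key.
{C, E}⁺ = {A, B, C, D, E} — all of the relation — so {C, E} is a candidate key.
Any other superkey properly contains one of these, so there are no further candidate keys.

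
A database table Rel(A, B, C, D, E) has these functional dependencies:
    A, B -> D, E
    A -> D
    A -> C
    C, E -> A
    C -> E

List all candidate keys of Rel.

{B} never appears on the right of any FD, so every key must include it.
{A, B}⁺ = {A, B, C, D, E}, which is every attribute, so {A, B} is a candidate key.
{B, C}⁺ = {A, B, C, D, E}, which is every attribute, so {B, C} is a candidate key.
No proper subset of any of these is a key, and no other minimal superkey exists.

{A, B}, {B, C}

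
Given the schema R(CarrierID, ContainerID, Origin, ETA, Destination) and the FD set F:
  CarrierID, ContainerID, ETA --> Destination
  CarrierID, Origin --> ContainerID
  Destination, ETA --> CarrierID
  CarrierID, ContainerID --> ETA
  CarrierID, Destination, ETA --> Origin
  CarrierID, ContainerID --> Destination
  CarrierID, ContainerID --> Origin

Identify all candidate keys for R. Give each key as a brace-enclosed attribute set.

{CarrierID, ContainerID}, {CarrierID, Origin}, {Destination, ETA}

Closure of {CarrierID, ContainerID} is {CarrierID, ContainerID, Destination, ETA, Origin}, the whole schema; {CarrierID, ContainerID} is a candidate key.
Closure of {CarrierID, Origin} is {CarrierID, ContainerID, Destination, ETA, Origin}, the whole schema; {CarrierID, Origin} is a candidate key.
Closure of {Destination, ETA} is {CarrierID, ContainerID, Destination, ETA, Origin}, the whole schema; {Destination, ETA} is a candidate key.
Any other superkey properly contains one of these, so there are no further candidate keys.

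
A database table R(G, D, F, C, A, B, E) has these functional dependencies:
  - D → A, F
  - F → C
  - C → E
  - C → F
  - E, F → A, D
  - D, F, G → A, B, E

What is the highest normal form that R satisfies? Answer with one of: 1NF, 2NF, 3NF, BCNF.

Candidate keys: {C, G}, {D, G}, {F, G}. Prime attributes: {C, D, F, G}.
For D → A, F we have {D}⁺ = {A, C, D, E, F}; {D} is not a superkey, so BCNF fails.
D → A, F has non-prime {A} on the right and a non-superkey on the left, so 3NF fails.
{C} is a proper subset of the key {C, G}, and {C}⁺ contains the non-prime attributes {A, E} — a partial dependency, so 2NF is violated.

1NF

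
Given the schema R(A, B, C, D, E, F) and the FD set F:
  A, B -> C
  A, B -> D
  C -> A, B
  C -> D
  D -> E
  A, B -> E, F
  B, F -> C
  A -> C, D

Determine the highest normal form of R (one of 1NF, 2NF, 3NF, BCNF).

2NF

Candidate keys: {A}, {B, F}, {C}. Prime attributes: {A, B, C, F}.
D -> E breaks BCNF: {D}⁺ = {D, E}, so {D} is not a superkey.
D -> E has non-prime {E} on the right and a non-superkey on the left, so 3NF fails.
No proper subset of a key has a non-prime attribute in its closure, so there is no partial dependency; 2NF holds.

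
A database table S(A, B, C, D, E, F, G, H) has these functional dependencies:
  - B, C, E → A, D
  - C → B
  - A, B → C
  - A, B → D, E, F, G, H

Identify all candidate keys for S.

{A, B}, {A, C}, {C, E}

{A, B} is a candidate key since {A, B}⁺ = {A, B, C, D, E, F, G, H} covers every attribute.
{A, C} is a candidate key since {A, C}⁺ = {A, B, C, D, E, F, G, H} covers every attribute.
{C, E} is a candidate key since {C, E}⁺ = {A, B, C, D, E, F, G, H} covers every attribute.
No proper subset of any of these is a key, and no other minimal superkey exists.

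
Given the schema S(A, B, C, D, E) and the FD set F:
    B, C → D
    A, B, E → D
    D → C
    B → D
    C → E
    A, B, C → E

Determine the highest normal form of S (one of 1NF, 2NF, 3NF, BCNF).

1NF

Candidate key: {A, B}. Prime attributes: {A, B}.
For B, C → D we have {B, C}⁺ = {B, C, D, E}; {B, C} is not a superkey, so BCNF fails.
Because {D} is non-prime and the left side of B, C → D is not a superkey, the relation is not in 3NF.
Since {B} ⊂ {A, B} and {B}⁺ ⊇ {C, D, E} with {C, D, E} non-prime, there is a partial dependency; 2NF fails.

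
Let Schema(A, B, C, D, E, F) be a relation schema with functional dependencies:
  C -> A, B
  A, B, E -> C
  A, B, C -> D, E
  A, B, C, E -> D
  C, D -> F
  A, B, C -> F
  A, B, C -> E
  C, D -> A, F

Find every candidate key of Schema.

{A, B, E}, {C}

{C}⁺ = {A, B, C, D, E, F} — all of the relation — so {C} is a candidate key.
{A, B, E}⁺ = {A, B, C, D, E, F} — all of the relation — so {A, B, E} is a candidate key.
No proper subset of any of these is a key, and no other minimal superkey exists.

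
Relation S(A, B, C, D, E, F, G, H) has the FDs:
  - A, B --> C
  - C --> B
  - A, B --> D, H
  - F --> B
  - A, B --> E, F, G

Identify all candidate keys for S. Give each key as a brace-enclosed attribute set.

{A} never appears on the right of any FD, so every key must include it.
Closure of {A, B} is {A, B, C, D, E, F, G, H}, the whole schema; {A, B} is a candidate key.
Closure of {A, C} is {A, B, C, D, E, F, G, H}, the whole schema; {A, C} is a candidate key.
Closure of {A, F} is {A, B, C, D, E, F, G, H}, the whole schema; {A, F} is a candidate key.
These are minimal and exhaustive — every other superkey contains one of them.

{A, B}, {A, C}, {A, F}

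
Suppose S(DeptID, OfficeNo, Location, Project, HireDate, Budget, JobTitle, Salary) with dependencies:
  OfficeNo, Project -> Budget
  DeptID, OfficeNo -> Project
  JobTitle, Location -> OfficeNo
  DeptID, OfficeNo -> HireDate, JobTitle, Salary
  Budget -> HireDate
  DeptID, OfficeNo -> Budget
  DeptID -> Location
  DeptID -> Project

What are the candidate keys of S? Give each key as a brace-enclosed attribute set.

{DeptID, JobTitle}, {DeptID, OfficeNo}

Attributes never on any right-hand side: {DeptID} — every candidate key must contain it.
{DeptID, JobTitle}⁺ = {Budget, DeptID, HireDate, JobTitle, Location, OfficeNo, Project, Salary}, which is every attribute, so {DeptID, JobTitle} is a candidate key.
{DeptID, OfficeNo}⁺ = {Budget, DeptID, HireDate, JobTitle, Location, OfficeNo, Project, Salary}, which is every attribute, so {DeptID, OfficeNo} is a candidate key.
These are minimal and exhaustive — every other superkey contains one of them.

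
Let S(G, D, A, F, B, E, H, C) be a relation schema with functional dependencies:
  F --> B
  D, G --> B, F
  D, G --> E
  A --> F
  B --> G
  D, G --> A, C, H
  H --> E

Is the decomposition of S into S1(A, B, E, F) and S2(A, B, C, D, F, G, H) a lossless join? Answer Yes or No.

No

S1 ∩ S2 = {A, B, F}; its closure under F is {A, B, F, G}.
The closure covers neither S1 nor S2 entirely; the join is not lossless.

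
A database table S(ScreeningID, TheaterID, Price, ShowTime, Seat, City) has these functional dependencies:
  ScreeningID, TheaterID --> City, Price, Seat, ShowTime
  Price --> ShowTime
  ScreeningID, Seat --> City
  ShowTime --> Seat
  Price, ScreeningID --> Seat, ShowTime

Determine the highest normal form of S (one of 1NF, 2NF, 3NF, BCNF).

Candidate key: {ScreeningID, TheaterID}. Prime attributes: {ScreeningID, TheaterID}.
For Price --> ShowTime we have {Price}⁺ = {Price, Seat, ShowTime}; {Price} is not a superkey, so BCNF fails.
Because {ShowTime} is non-prime and the left side of Price --> ShowTime is not a superkey, the relation is not in 3NF.
No proper subset of a key has a non-prime attribute in its closure, so there is no partial dependency; 2NF holds.

2NF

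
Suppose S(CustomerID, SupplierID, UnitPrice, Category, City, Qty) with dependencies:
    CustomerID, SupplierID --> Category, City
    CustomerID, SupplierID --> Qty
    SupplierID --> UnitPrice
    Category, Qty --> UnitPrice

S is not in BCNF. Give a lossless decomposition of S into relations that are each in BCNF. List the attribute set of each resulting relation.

Candidate key of the original relation: {CustomerID, SupplierID}.
{Category, City, CustomerID, Qty, SupplierID, UnitPrice}: {SupplierID} determines {SupplierID, UnitPrice} here but is not a superkey — split on SupplierID --> UnitPrice, giving {SupplierID, UnitPrice} and {Category, City, CustomerID, Qty, SupplierID}.
{SupplierID, UnitPrice} is in BCNF.
{Category, City, CustomerID, Qty, SupplierID} is in BCNF.

{Category, City, CustomerID, Qty, SupplierID}; {SupplierID, UnitPrice}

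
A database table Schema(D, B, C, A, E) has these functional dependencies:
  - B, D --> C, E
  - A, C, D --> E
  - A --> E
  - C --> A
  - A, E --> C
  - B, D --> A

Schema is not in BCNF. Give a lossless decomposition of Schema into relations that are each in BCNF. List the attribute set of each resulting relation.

{A, B, D}; {A, C, E}

Candidate key of the original relation: {B, D}.
Within {A, B, C, D, E}: {A, C, D}⁺ ∩ {A, B, C, D, E} = {A, C, D, E}, not the whole set, so A, C, D --> E violates BCNF; decompose into {A, C, D, E} and {A, B, C, D}.
Within {A, C, D, E}: {A}⁺ ∩ {A, C, D, E} = {A, C, E}, not the whole set, so A --> C, E violates BCNF; decompose into {A, C, E} and {A, D}.
{A, C, E}: every determinant is a superkey — BCNF.
{A, D}: every determinant is a superkey — BCNF.
Within {A, B, C, D}: {A}⁺ ∩ {A, B, C, D} = {A, C}, not the whole set, so A --> C violates BCNF; decompose into {A, C} and {A, B, D}.
{A, C}: every determinant is a superkey — BCNF.
{A, B, D}: every determinant is a superkey — BCNF.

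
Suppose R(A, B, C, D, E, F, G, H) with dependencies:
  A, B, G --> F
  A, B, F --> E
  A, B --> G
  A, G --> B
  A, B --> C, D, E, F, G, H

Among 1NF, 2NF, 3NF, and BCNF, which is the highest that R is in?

Candidate keys: {A, B}, {A, G}. Prime attributes: {A, B, G}.
The left-hand side of every FD is a superkey, so BCNF is satisfied.

BCNF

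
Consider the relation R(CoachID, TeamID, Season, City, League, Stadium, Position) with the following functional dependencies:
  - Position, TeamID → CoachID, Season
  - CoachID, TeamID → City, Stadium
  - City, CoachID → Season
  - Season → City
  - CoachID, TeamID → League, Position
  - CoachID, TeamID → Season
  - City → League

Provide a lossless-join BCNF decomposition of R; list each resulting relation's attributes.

Candidate keys of the original relation: {CoachID, TeamID}, {Position, TeamID}.
{City, CoachID, League, Position, Season, Stadium, TeamID}: {City, CoachID} determines {City, CoachID, League, Season} here but is not a superkey — split on City, CoachID → League, Season, giving {City, CoachID, League, Season} and {City, CoachID, Position, Stadium, TeamID}.
{City, CoachID, League, Season}: {Season} determines {City, League, Season} here but is not a superkey — split on Season → City, League, giving {City, League, Season} and {CoachID, Season}.
{City, League, Season}: {City} determines {City, League} here but is not a superkey — split on City → League, giving {City, League} and {City, Season}.
{City, League} has no BCNF violation.
{City, Season} has no BCNF violation.
{CoachID, Season} has no BCNF violation.
{City, CoachID, Position, Stadium, TeamID} has no BCNF violation.

{City, CoachID, Position, Stadium, TeamID}; {City, League}; {City, Season}; {CoachID, Season}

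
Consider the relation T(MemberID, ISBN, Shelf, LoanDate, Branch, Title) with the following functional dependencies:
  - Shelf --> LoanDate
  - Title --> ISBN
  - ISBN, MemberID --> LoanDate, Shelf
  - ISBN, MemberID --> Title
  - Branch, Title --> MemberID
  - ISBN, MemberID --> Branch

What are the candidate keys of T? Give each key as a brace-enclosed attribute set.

{Branch, Title}, {ISBN, MemberID}, {MemberID, Title}

{Branch, Title}⁺ = {Branch, ISBN, LoanDate, MemberID, Shelf, Title}, which is every attribute, so {Branch, Title} is a candidate key.
{ISBN, MemberID}⁺ = {Branch, ISBN, LoanDate, MemberID, Shelf, Title}, which is every attribute, so {ISBN, MemberID} is a candidate key.
{MemberID, Title}⁺ = {Branch, ISBN, LoanDate, MemberID, Shelf, Title}, which is every attribute, so {MemberID, Title} is a candidate key.
These are minimal and exhaustive — every other superkey contains one of them.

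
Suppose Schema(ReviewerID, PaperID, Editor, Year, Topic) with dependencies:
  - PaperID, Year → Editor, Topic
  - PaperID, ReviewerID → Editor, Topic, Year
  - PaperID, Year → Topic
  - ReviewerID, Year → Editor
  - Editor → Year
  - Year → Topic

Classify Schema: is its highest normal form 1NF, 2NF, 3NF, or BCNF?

Candidate key: {PaperID, ReviewerID}. Prime attributes: {PaperID, ReviewerID}.
PaperID, Year → Editor, Topic: {PaperID, Year}⁺ = {Editor, PaperID, Topic, Year}, which is not all of the attributes, so the left side is not a superkey — BCNF is violated.
PaperID, Year → Editor, Topic determines the non-prime attributes {Editor, Topic} from a non-superkey — 3NF is violated.
No proper subset of a key has a non-prime attribute in its closure, so there is no partial dependency; 2NF holds.

2NF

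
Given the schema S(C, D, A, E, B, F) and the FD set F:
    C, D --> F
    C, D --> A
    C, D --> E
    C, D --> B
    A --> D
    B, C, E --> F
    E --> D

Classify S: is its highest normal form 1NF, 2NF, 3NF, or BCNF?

3NF

Candidate keys: {A, C}, {C, D}, {C, E}. Prime attributes: {A, C, D, E}.
For A --> D we have {A}⁺ = {A, D}; {A} is not a superkey, so BCNF fails.
Since {D} ⊆ prime attributes and every other non-superkey FD also has a prime right side, the schema is in 3NF.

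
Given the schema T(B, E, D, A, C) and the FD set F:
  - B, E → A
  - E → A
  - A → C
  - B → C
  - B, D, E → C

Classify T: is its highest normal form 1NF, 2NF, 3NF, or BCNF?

1NF

Candidate key: {B, D, E}. Prime attributes: {B, D, E}.
B, E → A: {B, E}⁺ = {A, B, C, E}, which is not all of the attributes, so the left side is not a superkey — BCNF is violated.
B, E → A has non-prime {A} on the right and a non-superkey on the left, so 3NF fails.
Since {B} ⊂ {B, D, E} and {B}⁺ ⊇ {C} with {C} non-prime, there is a partial dependency; 2NF fails.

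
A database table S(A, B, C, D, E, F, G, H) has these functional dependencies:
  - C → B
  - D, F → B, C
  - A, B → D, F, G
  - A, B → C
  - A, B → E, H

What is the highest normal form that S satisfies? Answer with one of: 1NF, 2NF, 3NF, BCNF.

Candidate keys: {A, B}, {A, C}, {A, D, F}. Prime attributes: {A, B, C, D, F}.
C → B: {C}⁺ = {B, C}, which is not all of the attributes, so the left side is not a superkey — BCNF is violated.
Since {B} ⊆ prime attributes and every other non-superkey FD also has a prime right side, the schema is in 3NF.

3NF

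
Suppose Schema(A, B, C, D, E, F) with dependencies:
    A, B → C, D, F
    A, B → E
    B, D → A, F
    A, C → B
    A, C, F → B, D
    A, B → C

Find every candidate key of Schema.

Closure of {A, B} is {A, B, C, D, E, F}, the whole schema; {A, B} is a candidate key.
Closure of {A, C} is {A, B, C, D, E, F}, the whole schema; {A, C} is a candidate key.
Closure of {B, D} is {A, B, C, D, E, F}, the whole schema; {B, D} is a candidate key.
Any other superkey properly contains one of these, so there are no further candidate keys.

{A, B}, {A, C}, {B, D}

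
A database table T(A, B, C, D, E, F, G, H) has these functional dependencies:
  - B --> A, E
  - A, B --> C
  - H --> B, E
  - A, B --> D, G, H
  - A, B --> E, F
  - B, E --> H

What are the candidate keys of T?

Closure of {B} is {A, B, C, D, E, F, G, H}, the whole schema; {B} is a candidate key.
Closure of {H} is {A, B, C, D, E, F, G, H}, the whole schema; {H} is a candidate key.
Any other superkey properly contains one of these, so there are no further candidate keys.

{B}, {H}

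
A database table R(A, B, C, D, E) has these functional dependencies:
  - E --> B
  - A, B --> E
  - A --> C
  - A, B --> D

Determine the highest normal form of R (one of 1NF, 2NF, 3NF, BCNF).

1NF

Candidate keys: {A, B}, {A, E}. Prime attributes: {A, B, E}.
E --> B breaks BCNF: {E}⁺ = {B, E}, so {E} is not a superkey.
Because {C} is non-prime and the left side of A --> C is not a superkey, the relation is not in 3NF.
Since {A} ⊂ {A, B} and {A}⁺ ⊇ {C} with {C} non-prime, there is a partial dependency; 2NF fails.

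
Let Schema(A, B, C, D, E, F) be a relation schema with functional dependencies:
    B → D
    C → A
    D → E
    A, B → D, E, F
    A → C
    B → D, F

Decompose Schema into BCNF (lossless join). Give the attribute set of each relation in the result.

Candidate keys of the original relation: {A, B}, {B, C}.
Within {A, B, C, D, E, F}: {B}⁺ ∩ {A, B, C, D, E, F} = {B, D, E, F}, not the whole set, so B → D, E, F violates BCNF; decompose into {B, D, E, F} and {A, B, C}.
Within {B, D, E, F}: {D}⁺ ∩ {B, D, E, F} = {D, E}, not the whole set, so D → E violates BCNF; decompose into {D, E} and {B, D, F}.
{D, E} has no BCNF violation.
{B, D, F} has no BCNF violation.
Within {A, B, C}: {C}⁺ ∩ {A, B, C} = {A, C}, not the whole set, so C → A violates BCNF; decompose into {A, C} and {B, C}.
{A, C} has no BCNF violation.
{B, C} has no BCNF violation.

{A, C}; {B, C}; {B, D, F}; {D, E}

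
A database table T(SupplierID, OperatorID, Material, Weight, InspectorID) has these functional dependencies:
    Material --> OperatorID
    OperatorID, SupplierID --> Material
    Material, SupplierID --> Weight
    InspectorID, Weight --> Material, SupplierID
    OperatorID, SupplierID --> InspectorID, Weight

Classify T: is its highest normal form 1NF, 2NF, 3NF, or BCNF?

3NF

Candidate keys: {InspectorID, Weight}, {Material, SupplierID}, {OperatorID, SupplierID}. Prime attributes: {InspectorID, Material, OperatorID, SupplierID, Weight}.
Material --> OperatorID breaks BCNF: {Material}⁺ = {Material, OperatorID}, so {Material} is not a superkey.
Since {OperatorID} ⊆ prime attributes and every other non-superkey FD also has a prime right side, the schema is in 3NF.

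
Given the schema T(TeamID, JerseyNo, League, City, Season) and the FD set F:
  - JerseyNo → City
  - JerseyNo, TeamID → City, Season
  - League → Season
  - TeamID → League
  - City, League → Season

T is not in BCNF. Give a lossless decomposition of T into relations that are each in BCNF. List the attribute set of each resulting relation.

{City, JerseyNo}; {JerseyNo, TeamID}; {League, Season}; {League, TeamID}

Candidate key of the original relation: {JerseyNo, TeamID}.
{City, JerseyNo, League, Season, TeamID}: {JerseyNo} determines {City, JerseyNo} here but is not a superkey — split on JerseyNo → City, giving {City, JerseyNo} and {JerseyNo, League, Season, TeamID}.
{City, JerseyNo}: every determinant is a superkey — BCNF.
{JerseyNo, League, Season, TeamID}: {League} determines {League, Season} here but is not a superkey — split on League → Season, giving {League, Season} and {JerseyNo, League, TeamID}.
{League, Season}: every determinant is a superkey — BCNF.
{JerseyNo, League, TeamID}: {TeamID} determines {League, TeamID} here but is not a superkey — split on TeamID → League, giving {League, TeamID} and {JerseyNo, TeamID}.
{League, TeamID}: every determinant is a superkey — BCNF.
{JerseyNo, TeamID}: every determinant is a superkey — BCNF.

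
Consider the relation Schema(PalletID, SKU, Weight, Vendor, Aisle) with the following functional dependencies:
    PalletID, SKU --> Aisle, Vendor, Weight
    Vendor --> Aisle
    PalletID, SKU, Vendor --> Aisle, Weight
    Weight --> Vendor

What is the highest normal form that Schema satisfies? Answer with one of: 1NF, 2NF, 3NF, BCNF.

2NF

Candidate key: {PalletID, SKU}. Prime attributes: {PalletID, SKU}.
For Vendor --> Aisle we have {Vendor}⁺ = {Aisle, Vendor}; {Vendor} is not a superkey, so BCNF fails.
Vendor --> Aisle has non-prime {Aisle} on the right and a non-superkey on the left, so 3NF fails.
No proper subset of a key has a non-prime attribute in its closure, so there is no partial dependency; 2NF holds.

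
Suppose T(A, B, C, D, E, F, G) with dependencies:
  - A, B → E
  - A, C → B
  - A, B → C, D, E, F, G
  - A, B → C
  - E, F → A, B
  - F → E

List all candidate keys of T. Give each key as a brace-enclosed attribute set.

Closure of {F} is {A, B, C, D, E, F, G}, the whole schema; {F} is a candidate key.
Closure of {A, B} is {A, B, C, D, E, F, G}, the whole schema; {A, B} is a candidate key.
Closure of {A, C} is {A, B, C, D, E, F, G}, the whole schema; {A, C} is a candidate key.
These are minimal and exhaustive — every other superkey contains one of them.

{A, B}, {A, C}, {F}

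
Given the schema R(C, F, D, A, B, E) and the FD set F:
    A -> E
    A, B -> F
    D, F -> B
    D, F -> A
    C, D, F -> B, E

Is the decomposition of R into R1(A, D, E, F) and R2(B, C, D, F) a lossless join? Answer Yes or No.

Common attributes: {D, F}; their closure is {A, B, D, E, F}.
Since R1 ⊆ {A, B, D, E, F}, the intersection is a superkey of R1; the decomposition is lossless.

Yes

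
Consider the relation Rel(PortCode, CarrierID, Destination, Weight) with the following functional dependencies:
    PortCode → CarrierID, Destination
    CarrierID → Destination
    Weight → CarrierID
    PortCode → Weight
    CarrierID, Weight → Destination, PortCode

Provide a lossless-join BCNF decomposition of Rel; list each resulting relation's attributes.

{CarrierID, Destination}; {CarrierID, PortCode, Weight}

Candidate keys of the original relation: {PortCode}, {Weight}.
{CarrierID, Destination, PortCode, Weight}: {CarrierID} determines {CarrierID, Destination} here but is not a superkey — split on CarrierID → Destination, giving {CarrierID, Destination} and {CarrierID, PortCode, Weight}.
{CarrierID, Destination} has no BCNF violation.
{CarrierID, PortCode, Weight} has no BCNF violation.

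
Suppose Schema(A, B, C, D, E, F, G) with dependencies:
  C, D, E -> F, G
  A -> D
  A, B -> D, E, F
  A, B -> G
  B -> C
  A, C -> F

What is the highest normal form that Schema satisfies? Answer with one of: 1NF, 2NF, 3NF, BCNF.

1NF

Candidate key: {A, B}. Prime attributes: {A, B}.
C, D, E -> F, G breaks BCNF: {C, D, E}⁺ = {C, D, E, F, G}, so {C, D, E} is not a superkey.
Because {F, G} are non-prime and the left side of C, D, E -> F, G is not a superkey, the relation is not in 3NF.
The proper key subset {A} of {A, B} determines non-prime {D}, so the relation is not even in 2NF.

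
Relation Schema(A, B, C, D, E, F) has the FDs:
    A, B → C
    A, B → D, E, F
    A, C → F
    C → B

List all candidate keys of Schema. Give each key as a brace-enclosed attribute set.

{A, B}, {A, C}

{A} never appears on the right of any FD, so every key must include it.
{A, B} is a candidate key since {A, B}⁺ = {A, B, C, D, E, F} covers every attribute.
{A, C} is a candidate key since {A, C}⁺ = {A, B, C, D, E, F} covers every attribute.
No proper subset of any of these is a key, and no other minimal superkey exists.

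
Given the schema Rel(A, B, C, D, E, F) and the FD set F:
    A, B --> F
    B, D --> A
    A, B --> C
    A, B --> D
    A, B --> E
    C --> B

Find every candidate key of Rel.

{A, B}, {A, C}, {B, D}, {C, D}

Closure of {A, B} is {A, B, C, D, E, F}, the whole schema; {A, B} is a candidate key.
Closure of {A, C} is {A, B, C, D, E, F}, the whole schema; {A, C} is a candidate key.
Closure of {B, D} is {A, B, C, D, E, F}, the whole schema; {B, D} is a candidate key.
Closure of {C, D} is {A, B, C, D, E, F}, the whole schema; {C, D} is a candidate key.
These are minimal and exhaustive — every other superkey contains one of them.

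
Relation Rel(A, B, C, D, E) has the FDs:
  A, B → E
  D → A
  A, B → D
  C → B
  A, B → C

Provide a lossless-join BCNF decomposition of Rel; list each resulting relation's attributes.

{A, D}; {B, C}; {C, D, E}

Candidate keys of the original relation: {A, B}, {A, C}, {B, D}, {C, D}.
In {A, B, C, D, E}, {D} is not a superkey ({D}⁺ restricted to this set is {A, D}), so split on D → A into {A, D} and {B, C, D, E}.
{A, D}: every determinant is a superkey — BCNF.
In {B, C, D, E}, {C} is not a superkey ({C}⁺ restricted to this set is {B, C}), so split on C → B into {B, C} and {C, D, E}.
{B, C}: every determinant is a superkey — BCNF.
{C, D, E}: every determinant is a superkey — BCNF.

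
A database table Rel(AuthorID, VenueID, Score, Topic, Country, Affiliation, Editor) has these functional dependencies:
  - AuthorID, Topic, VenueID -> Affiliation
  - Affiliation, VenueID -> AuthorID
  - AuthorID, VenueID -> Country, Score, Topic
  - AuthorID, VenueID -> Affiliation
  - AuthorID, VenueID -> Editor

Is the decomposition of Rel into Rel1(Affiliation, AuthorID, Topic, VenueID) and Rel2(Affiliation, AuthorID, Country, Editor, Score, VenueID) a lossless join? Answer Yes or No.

Yes

The shared attributes are {Affiliation, AuthorID, VenueID} and {Affiliation, AuthorID, VenueID}⁺ = {Affiliation, AuthorID, Country, Editor, Score, Topic, VenueID}.
This includes all of Rel1, so the common attributes are a superkey of Rel1 — the join is lossless.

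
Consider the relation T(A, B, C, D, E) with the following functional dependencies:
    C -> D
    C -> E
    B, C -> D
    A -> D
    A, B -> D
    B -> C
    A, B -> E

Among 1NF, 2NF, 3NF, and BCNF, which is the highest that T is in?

Candidate key: {A, B}. Prime attributes: {A, B}.
For C -> D we have {C}⁺ = {C, D, E}; {C} is not a superkey, so BCNF fails.
C -> D determines the non-prime attribute {D} from a non-superkey — 3NF is violated.
{A} is a proper subset of the key {A, B}, and {A}⁺ contains the non-prime attribute {D} — a partial dependency, so 2NF is violated.

1NF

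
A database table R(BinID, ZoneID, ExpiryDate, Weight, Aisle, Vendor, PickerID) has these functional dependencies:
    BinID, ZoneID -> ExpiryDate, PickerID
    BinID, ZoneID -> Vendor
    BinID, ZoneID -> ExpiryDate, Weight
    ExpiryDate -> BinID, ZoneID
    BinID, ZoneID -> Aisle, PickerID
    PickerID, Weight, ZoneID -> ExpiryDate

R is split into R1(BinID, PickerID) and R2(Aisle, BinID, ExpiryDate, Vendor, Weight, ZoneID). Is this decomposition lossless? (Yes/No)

No

R1 ∩ R2 = {BinID}; its closure under F is {BinID}.
R1 ⊄ {BinID} and R2 ⊄ {BinID}, so the split is lossy.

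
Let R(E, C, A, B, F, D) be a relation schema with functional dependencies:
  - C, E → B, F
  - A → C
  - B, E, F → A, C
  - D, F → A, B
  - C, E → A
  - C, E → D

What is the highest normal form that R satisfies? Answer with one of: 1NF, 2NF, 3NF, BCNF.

3NF

Candidate keys: {A, E}, {B, E, F}, {C, E}, {D, E, F}. Prime attributes: {A, B, C, D, E, F}.
For A → C we have {A}⁺ = {A, C}; {A} is not a superkey, so BCNF fails.
Since {C} ⊆ prime attributes and every other non-superkey FD also has a prime right side, the schema is in 3NF.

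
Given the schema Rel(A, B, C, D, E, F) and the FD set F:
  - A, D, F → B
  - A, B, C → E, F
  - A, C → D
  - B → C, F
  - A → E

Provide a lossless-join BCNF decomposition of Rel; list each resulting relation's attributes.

{A, B}; {A, C, D}; {A, E}; {B, C, F}

Candidate keys of the original relation: {A, B}, {A, C, F}, {A, D, F}.
{A, B, C, D, E, F}: {A, C} determines {A, C, D, E} here but is not a superkey — split on A, C → D, E, giving {A, C, D, E} and {A, B, C, F}.
{A, C, D, E}: {A} determines {A, E} here but is not a superkey — split on A → E, giving {A, E} and {A, C, D}.
{A, E} is in BCNF.
{A, C, D} is in BCNF.
{A, B, C, F}: {B} determines {B, C, F} here but is not a superkey — split on B → C, F, giving {B, C, F} and {A, B}.
{B, C, F} is in BCNF.
{A, B} is in BCNF.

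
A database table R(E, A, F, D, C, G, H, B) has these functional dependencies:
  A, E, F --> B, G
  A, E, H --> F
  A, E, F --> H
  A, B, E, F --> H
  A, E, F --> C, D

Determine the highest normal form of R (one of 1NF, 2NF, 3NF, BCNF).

Candidate keys: {A, E, F}, {A, E, H}. Prime attributes: {A, E, F, H}.
Every FD has a superkey on the left, so the relation is in BCNF.

BCNF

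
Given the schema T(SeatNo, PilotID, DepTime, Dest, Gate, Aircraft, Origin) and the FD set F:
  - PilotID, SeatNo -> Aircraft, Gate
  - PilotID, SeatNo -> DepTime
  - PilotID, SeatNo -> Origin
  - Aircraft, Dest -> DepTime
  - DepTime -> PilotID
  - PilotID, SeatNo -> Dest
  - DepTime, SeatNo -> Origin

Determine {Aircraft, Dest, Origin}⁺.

{Aircraft, DepTime, Dest, Origin, PilotID}

Start with {Aircraft, Dest, Origin}.
Aircraft, Dest -> DepTime applies; add {DepTime} → now {Aircraft, DepTime, Dest, Origin}.
DepTime -> PilotID applies; add {PilotID} → now {Aircraft, DepTime, Dest, Origin, PilotID}.
No further FD applies.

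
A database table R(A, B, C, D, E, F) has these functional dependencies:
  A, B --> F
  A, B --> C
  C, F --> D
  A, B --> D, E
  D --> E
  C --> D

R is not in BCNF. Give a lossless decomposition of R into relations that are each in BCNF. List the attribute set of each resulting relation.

Candidate key of the original relation: {A, B}.
In {A, B, C, D, E, F}, {C, F} is not a superkey ({C, F}⁺ restricted to this set is {C, D, E, F}), so split on C, F --> D, E into {C, D, E, F} and {A, B, C, F}.
In {C, D, E, F}, {D} is not a superkey ({D}⁺ restricted to this set is {D, E}), so split on D --> E into {D, E} and {C, D, F}.
{D, E} is in BCNF.
In {C, D, F}, {C} is not a superkey ({C}⁺ restricted to this set is {C, D}), so split on C --> D into {C, D} and {C, F}.
{C, D} is in BCNF.
{C, F} is in BCNF.
{A, B, C, F} is in BCNF.

{A, B, C, F}; {C, D}; {D, E}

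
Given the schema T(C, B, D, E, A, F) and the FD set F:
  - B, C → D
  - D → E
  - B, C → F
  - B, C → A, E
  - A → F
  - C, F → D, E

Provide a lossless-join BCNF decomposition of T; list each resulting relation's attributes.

{A, B, C}; {A, C, D}; {A, F}; {D, E}

Candidate key of the original relation: {B, C}.
Within {A, B, C, D, E, F}: {D}⁺ ∩ {A, B, C, D, E, F} = {D, E}, not the whole set, so D → E violates BCNF; decompose into {D, E} and {A, B, C, D, F}.
{D, E} has no BCNF violation.
Within {A, B, C, D, F}: {A}⁺ ∩ {A, B, C, D, F} = {A, F}, not the whole set, so A → F violates BCNF; decompose into {A, F} and {A, B, C, D}.
{A, F} has no BCNF violation.
Within {A, B, C, D}: {A, C}⁺ ∩ {A, B, C, D} = {A, C, D}, not the whole set, so A, C → D violates BCNF; decompose into {A, C, D} and {A, B, C}.
{A, C, D} has no BCNF violation.
{A, B, C} has no BCNF violation.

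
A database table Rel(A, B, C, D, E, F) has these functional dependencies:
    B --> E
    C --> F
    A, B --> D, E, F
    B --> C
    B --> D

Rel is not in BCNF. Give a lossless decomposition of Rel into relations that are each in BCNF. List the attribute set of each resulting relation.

Candidate key of the original relation: {A, B}.
{A, B, C, D, E, F}: {B} determines {B, C, D, E, F} here but is not a superkey — split on B --> C, D, E, F, giving {B, C, D, E, F} and {A, B}.
{B, C, D, E, F}: {C} determines {C, F} here but is not a superkey — split on C --> F, giving {C, F} and {B, C, D, E}.
{C, F}: every determinant is a superkey — BCNF.
{B, C, D, E}: every determinant is a superkey — BCNF.
{A, B}: every determinant is a superkey — BCNF.

{A, B}; {B, C, D, E}; {C, F}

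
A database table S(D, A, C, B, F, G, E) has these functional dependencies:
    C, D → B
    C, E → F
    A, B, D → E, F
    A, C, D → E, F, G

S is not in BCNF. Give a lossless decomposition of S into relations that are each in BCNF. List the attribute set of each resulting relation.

{A, C, D, E, G}; {B, C, D}; {C, E, F}

Candidate key of the original relation: {A, C, D}.
Within {A, B, C, D, E, F, G}: {C, D}⁺ ∩ {A, B, C, D, E, F, G} = {B, C, D}, not the whole set, so C, D → B violates BCNF; decompose into {B, C, D} and {A, C, D, E, F, G}.
{B, C, D} has no BCNF violation.
Within {A, C, D, E, F, G}: {C, E}⁺ ∩ {A, C, D, E, F, G} = {C, E, F}, not the whole set, so C, E → F violates BCNF; decompose into {C, E, F} and {A, C, D, E, G}.
{C, E, F} has no BCNF violation.
{A, C, D, E, G} has no BCNF violation.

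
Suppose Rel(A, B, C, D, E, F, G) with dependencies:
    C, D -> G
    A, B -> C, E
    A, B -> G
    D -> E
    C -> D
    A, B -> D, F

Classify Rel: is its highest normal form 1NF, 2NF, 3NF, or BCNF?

2NF

Candidate key: {A, B}. Prime attributes: {A, B}.
For C, D -> G we have {C, D}⁺ = {C, D, E, G}; {C, D} is not a superkey, so BCNF fails.
C, D -> G determines the non-prime attribute {G} from a non-superkey — 3NF is violated.
No non-prime attribute depends on a proper subset of any candidate key, so 2NF holds.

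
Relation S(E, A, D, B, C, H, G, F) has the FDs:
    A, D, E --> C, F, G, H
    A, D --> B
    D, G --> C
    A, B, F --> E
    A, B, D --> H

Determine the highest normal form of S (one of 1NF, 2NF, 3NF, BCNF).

1NF

Candidate keys: {A, D, E}, {A, D, F}. Prime attributes: {A, D, E, F}.
A, D --> B: {A, D}⁺ = {A, B, D, H}, which is not all of the attributes, so the left side is not a superkey — BCNF is violated.
Because {B} is non-prime and the left side of A, D --> B is not a superkey, the relation is not in 3NF.
The proper key subset {A, D} of {A, D, E} determines non-prime {B, H}, so the relation is not even in 2NF.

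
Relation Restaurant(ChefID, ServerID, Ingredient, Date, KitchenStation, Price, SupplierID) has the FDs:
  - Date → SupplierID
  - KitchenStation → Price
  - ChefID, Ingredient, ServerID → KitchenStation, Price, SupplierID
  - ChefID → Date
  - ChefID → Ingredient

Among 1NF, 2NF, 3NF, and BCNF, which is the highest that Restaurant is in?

1NF

Candidate key: {ChefID, ServerID}. Prime attributes: {ChefID, ServerID}.
For Date → SupplierID we have {Date}⁺ = {Date, SupplierID}; {Date} is not a superkey, so BCNF fails.
Date → SupplierID determines the non-prime attribute {SupplierID} from a non-superkey — 3NF is violated.
The proper key subset {ChefID} of {ChefID, ServerID} determines non-prime {Date, Ingredient, SupplierID}, so the relation is not even in 2NF.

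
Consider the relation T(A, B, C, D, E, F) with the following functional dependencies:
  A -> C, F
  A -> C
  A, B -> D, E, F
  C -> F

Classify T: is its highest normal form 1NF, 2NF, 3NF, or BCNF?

Candidate key: {A, B}. Prime attributes: {A, B}.
A -> C, F: {A}⁺ = {A, C, F}, which is not all of the attributes, so the left side is not a superkey — BCNF is violated.
Because {C, F} are non-prime and the left side of A -> C, F is not a superkey, the relation is not in 3NF.
The proper key subset {A} of {A, B} determines non-prime {C, F}, so the relation is not even in 2NF.

1NF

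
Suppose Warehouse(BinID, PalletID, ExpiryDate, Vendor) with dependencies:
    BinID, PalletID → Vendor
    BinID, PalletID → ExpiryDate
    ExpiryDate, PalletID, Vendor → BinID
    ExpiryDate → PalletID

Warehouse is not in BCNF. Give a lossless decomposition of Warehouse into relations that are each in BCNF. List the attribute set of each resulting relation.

Candidate keys of the original relation: {BinID, ExpiryDate}, {BinID, PalletID}, {ExpiryDate, Vendor}.
Within {BinID, ExpiryDate, PalletID, Vendor}: {ExpiryDate}⁺ ∩ {BinID, ExpiryDate, PalletID, Vendor} = {ExpiryDate, PalletID}, not the whole set, so ExpiryDate → PalletID violates BCNF; decompose into {ExpiryDate, PalletID} and {BinID, ExpiryDate, Vendor}.
{ExpiryDate, PalletID} has no BCNF violation.
{BinID, ExpiryDate, Vendor} has no BCNF violation.

{BinID, ExpiryDate, Vendor}; {ExpiryDate, PalletID}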